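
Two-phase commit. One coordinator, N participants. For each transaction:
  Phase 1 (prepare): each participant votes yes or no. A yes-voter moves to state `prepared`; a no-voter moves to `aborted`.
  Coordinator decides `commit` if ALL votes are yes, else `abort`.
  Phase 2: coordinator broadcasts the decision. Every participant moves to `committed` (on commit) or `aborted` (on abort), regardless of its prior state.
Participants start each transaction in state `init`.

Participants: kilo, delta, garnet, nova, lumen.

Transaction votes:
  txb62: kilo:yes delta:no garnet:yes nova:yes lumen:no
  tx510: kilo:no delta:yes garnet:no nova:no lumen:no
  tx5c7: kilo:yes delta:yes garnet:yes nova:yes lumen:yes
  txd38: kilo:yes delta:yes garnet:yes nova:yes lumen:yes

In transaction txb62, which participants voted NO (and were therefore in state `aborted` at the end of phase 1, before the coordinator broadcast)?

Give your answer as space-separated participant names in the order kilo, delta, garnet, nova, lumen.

Answer: delta lumen

Derivation:
Txn txb62 phase 1: kilo yes -> prepared; delta no -> aborted; garnet yes -> prepared; nova yes -> prepared; lumen no -> aborted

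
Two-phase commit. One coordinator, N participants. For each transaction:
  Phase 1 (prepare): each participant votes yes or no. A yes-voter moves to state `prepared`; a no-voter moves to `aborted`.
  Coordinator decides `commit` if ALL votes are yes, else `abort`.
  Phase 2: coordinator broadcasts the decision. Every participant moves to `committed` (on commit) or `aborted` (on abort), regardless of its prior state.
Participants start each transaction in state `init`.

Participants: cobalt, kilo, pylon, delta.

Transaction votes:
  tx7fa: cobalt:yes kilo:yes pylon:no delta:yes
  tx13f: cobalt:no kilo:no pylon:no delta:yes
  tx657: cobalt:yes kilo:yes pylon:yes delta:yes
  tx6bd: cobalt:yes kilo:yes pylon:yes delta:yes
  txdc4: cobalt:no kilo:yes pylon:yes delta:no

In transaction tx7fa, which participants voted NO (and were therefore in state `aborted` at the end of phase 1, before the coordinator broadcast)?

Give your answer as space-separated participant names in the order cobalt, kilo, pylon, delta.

Txn tx7fa phase 1: cobalt yes -> prepared; kilo yes -> prepared; pylon no -> aborted; delta yes -> prepared

Answer: pylon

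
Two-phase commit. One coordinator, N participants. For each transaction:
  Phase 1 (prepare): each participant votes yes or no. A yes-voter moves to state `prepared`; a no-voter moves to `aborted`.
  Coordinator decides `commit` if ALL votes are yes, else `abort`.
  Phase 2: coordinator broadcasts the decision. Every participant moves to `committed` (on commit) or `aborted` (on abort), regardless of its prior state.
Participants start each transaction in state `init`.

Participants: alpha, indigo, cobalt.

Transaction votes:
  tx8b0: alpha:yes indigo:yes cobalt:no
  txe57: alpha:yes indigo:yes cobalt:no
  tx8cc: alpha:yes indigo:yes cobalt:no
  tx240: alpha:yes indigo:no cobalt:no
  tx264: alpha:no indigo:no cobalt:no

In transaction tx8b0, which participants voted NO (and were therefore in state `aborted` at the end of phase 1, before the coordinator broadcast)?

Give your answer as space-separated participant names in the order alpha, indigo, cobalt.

Txn tx8b0 phase 1: alpha yes -> prepared; indigo yes -> prepared; cobalt no -> aborted

Answer: cobalt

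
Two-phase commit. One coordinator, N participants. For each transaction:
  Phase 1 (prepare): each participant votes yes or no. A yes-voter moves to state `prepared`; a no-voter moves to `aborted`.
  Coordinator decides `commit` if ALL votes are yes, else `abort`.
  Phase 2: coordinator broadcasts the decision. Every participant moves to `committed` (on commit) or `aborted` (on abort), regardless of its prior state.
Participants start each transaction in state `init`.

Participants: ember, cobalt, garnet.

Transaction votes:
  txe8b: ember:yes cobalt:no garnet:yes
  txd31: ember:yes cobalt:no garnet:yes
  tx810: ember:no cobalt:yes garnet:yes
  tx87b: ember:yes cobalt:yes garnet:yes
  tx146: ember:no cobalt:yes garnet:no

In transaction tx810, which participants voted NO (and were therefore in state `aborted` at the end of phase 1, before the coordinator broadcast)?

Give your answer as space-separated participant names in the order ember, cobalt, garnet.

Answer: ember

Derivation:
Txn tx810 phase 1: ember no -> aborted; cobalt yes -> prepared; garnet yes -> prepared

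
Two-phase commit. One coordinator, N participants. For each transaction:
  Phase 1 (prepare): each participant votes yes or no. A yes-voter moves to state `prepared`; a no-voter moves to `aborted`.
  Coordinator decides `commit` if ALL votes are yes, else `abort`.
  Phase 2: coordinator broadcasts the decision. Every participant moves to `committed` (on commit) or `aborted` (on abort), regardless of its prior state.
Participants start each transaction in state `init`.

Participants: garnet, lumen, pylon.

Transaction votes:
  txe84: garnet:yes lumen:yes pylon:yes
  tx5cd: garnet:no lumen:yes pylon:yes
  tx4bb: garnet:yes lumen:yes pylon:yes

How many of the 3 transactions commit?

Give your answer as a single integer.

txe84: all yes -> commit (commits=1)
tx5cd: no from garnet -> abort (commits=1)
tx4bb: all yes -> commit (commits=2)

Answer: 2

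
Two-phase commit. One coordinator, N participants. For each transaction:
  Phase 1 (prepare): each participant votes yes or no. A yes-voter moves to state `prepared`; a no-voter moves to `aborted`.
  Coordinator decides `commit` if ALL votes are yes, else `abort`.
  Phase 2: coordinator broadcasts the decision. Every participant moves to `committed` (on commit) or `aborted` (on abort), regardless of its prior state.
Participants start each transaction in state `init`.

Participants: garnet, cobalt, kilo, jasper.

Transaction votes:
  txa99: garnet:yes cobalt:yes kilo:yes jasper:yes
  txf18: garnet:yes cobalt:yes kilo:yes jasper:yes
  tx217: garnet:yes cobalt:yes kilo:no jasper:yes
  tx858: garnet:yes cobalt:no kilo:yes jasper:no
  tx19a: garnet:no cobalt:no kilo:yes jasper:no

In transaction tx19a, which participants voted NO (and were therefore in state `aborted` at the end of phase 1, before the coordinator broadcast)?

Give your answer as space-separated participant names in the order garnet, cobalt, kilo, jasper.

Answer: garnet cobalt jasper

Derivation:
Txn tx19a phase 1: garnet no -> aborted; cobalt no -> aborted; kilo yes -> prepared; jasper no -> aborted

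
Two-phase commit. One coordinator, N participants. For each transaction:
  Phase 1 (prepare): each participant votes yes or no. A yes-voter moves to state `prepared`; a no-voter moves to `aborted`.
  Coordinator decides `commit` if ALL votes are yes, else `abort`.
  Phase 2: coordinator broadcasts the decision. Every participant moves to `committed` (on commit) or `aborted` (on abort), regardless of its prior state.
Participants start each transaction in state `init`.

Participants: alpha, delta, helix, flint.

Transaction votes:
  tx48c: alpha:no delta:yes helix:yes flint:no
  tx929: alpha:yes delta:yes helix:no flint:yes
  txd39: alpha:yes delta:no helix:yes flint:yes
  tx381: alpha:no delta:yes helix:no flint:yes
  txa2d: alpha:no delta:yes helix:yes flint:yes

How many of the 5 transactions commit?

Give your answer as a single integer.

tx48c: no from alpha, flint -> abort (commits=0)
tx929: no from helix -> abort (commits=0)
txd39: no from delta -> abort (commits=0)
tx381: no from alpha, helix -> abort (commits=0)
txa2d: no from alpha -> abort (commits=0)

Answer: 0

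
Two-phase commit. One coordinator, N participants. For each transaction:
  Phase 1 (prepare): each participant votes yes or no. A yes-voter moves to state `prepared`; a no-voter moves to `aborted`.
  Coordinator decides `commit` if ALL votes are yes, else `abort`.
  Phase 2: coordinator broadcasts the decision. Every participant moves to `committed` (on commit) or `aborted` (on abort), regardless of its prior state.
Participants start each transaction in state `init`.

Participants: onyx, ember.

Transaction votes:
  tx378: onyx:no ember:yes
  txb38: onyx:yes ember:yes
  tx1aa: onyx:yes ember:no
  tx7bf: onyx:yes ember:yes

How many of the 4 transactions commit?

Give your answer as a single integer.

tx378: no from onyx -> abort (commits=0)
txb38: all yes -> commit (commits=1)
tx1aa: no from ember -> abort (commits=1)
tx7bf: all yes -> commit (commits=2)

Answer: 2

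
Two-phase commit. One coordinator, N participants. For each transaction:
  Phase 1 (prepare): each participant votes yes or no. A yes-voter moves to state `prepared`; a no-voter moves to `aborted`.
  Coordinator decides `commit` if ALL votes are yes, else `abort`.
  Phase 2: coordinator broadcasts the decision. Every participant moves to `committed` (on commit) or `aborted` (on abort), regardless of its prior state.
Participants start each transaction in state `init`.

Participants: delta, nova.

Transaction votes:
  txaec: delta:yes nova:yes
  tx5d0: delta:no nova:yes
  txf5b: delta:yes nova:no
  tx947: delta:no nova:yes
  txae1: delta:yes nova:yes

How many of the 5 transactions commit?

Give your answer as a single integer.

txaec: all yes -> commit (commits=1)
tx5d0: no from delta -> abort (commits=1)
txf5b: no from nova -> abort (commits=1)
tx947: no from delta -> abort (commits=1)
txae1: all yes -> commit (commits=2)

Answer: 2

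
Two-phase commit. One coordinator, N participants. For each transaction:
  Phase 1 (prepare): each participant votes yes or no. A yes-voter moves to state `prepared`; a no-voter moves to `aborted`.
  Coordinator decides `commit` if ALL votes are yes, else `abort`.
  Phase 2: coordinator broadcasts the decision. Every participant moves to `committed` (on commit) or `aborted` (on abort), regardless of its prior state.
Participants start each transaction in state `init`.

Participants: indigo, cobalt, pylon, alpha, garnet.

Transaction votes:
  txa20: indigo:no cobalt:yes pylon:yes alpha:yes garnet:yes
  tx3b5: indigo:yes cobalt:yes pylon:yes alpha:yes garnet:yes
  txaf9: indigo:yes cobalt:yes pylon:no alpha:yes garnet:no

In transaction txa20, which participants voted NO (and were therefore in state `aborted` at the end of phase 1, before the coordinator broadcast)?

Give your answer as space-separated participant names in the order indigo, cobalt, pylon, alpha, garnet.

Txn txa20 phase 1: indigo no -> aborted; cobalt yes -> prepared; pylon yes -> prepared; alpha yes -> prepared; garnet yes -> prepared

Answer: indigo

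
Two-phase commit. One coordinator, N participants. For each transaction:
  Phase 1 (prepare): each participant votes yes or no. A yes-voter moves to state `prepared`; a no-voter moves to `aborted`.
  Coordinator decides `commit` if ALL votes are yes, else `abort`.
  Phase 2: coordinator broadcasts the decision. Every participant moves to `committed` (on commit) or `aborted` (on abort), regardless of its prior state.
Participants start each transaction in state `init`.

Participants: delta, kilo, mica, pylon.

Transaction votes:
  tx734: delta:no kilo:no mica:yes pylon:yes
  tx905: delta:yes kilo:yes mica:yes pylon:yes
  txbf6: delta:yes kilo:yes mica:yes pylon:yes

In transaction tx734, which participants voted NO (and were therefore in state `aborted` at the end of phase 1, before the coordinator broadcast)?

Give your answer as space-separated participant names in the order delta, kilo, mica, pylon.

Txn tx734 phase 1: delta no -> aborted; kilo no -> aborted; mica yes -> prepared; pylon yes -> prepared

Answer: delta kilo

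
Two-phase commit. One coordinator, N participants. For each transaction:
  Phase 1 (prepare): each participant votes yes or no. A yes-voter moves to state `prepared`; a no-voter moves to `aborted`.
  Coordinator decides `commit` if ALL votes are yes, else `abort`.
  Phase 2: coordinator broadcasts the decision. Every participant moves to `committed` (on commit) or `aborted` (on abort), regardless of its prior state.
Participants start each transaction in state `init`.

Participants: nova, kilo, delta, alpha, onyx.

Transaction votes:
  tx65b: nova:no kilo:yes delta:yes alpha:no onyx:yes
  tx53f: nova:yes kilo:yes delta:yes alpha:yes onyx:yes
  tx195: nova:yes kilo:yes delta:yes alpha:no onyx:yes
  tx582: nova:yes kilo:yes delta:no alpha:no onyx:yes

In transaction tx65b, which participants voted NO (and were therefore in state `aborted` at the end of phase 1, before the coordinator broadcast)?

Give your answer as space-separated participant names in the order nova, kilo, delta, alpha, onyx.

Answer: nova alpha

Derivation:
Txn tx65b phase 1: nova no -> aborted; kilo yes -> prepared; delta yes -> prepared; alpha no -> aborted; onyx yes -> prepared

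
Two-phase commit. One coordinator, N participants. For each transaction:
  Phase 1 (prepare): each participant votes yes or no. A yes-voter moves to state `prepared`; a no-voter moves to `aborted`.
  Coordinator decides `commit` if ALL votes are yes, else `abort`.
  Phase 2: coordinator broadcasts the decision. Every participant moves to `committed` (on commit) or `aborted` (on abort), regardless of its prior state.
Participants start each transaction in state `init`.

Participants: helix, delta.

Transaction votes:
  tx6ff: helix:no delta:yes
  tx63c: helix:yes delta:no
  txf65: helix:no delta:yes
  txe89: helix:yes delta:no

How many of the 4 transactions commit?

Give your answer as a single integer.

Answer: 0

Derivation:
tx6ff: no from helix -> abort (commits=0)
tx63c: no from delta -> abort (commits=0)
txf65: no from helix -> abort (commits=0)
txe89: no from delta -> abort (commits=0)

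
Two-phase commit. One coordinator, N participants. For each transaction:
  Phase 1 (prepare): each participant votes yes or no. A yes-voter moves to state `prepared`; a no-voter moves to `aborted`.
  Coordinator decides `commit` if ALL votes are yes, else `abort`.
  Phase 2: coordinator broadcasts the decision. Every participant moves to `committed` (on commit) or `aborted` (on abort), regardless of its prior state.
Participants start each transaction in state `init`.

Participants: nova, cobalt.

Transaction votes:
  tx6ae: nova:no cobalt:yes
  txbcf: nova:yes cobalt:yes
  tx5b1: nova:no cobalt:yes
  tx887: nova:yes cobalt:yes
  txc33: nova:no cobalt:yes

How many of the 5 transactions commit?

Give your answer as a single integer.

Answer: 2

Derivation:
tx6ae: no from nova -> abort (commits=0)
txbcf: all yes -> commit (commits=1)
tx5b1: no from nova -> abort (commits=1)
tx887: all yes -> commit (commits=2)
txc33: no from nova -> abort (commits=2)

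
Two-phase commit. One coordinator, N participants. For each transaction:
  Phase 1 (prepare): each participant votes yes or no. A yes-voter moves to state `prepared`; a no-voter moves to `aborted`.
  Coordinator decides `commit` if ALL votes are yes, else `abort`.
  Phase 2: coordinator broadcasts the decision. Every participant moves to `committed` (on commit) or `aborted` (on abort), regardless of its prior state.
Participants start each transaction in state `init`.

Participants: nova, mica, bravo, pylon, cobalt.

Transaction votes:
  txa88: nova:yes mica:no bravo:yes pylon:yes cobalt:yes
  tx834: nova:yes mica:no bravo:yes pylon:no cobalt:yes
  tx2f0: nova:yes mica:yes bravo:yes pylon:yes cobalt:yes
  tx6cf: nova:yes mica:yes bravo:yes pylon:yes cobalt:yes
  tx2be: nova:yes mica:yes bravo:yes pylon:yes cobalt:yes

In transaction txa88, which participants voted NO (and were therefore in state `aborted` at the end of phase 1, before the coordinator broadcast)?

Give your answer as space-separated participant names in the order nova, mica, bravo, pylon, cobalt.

Answer: mica

Derivation:
Txn txa88 phase 1: nova yes -> prepared; mica no -> aborted; bravo yes -> prepared; pylon yes -> prepared; cobalt yes -> prepared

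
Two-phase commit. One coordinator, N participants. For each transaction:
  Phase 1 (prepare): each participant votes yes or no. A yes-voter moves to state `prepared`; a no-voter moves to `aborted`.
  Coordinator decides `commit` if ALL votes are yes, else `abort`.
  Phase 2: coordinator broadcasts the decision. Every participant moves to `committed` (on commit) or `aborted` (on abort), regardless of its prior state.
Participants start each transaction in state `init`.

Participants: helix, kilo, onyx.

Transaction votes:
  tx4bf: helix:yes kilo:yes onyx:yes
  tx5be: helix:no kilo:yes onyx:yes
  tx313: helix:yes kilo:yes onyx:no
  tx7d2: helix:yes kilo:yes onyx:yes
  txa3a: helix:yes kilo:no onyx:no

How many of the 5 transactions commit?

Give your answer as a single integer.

Answer: 2

Derivation:
tx4bf: all yes -> commit (commits=1)
tx5be: no from helix -> abort (commits=1)
tx313: no from onyx -> abort (commits=1)
tx7d2: all yes -> commit (commits=2)
txa3a: no from kilo, onyx -> abort (commits=2)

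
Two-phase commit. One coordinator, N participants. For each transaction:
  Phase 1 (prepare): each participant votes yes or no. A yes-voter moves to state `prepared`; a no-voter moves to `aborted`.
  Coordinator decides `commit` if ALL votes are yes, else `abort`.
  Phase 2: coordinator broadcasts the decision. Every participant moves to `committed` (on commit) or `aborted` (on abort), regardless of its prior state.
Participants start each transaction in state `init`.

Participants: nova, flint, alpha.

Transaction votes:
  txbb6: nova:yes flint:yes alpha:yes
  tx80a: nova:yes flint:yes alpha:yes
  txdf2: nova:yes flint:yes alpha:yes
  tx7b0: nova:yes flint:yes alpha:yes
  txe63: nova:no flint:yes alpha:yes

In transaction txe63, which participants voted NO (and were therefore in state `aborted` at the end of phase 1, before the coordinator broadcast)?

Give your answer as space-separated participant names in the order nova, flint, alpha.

Txn txe63 phase 1: nova no -> aborted; flint yes -> prepared; alpha yes -> prepared

Answer: nova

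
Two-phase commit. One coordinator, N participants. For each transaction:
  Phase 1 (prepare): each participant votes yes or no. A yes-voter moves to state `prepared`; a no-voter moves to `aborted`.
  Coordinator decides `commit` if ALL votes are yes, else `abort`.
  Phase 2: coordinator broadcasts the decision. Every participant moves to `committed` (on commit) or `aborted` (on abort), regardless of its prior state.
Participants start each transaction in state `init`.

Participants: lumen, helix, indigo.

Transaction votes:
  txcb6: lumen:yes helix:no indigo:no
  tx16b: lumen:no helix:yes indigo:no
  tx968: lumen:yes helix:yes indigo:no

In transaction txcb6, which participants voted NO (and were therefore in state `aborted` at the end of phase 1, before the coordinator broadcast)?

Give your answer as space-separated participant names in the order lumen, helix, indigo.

Answer: helix indigo

Derivation:
Txn txcb6 phase 1: lumen yes -> prepared; helix no -> aborted; indigo no -> aborted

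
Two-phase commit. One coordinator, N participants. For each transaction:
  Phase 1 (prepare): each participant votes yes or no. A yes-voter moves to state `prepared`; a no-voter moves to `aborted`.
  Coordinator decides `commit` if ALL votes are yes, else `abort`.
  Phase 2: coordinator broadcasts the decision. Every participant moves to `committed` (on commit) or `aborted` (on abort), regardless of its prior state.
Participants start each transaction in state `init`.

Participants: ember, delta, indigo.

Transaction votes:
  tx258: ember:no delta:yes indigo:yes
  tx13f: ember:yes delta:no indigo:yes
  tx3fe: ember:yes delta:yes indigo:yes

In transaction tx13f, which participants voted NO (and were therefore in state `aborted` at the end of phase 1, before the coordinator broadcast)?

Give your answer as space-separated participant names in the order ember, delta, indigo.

Txn tx13f phase 1: ember yes -> prepared; delta no -> aborted; indigo yes -> prepared

Answer: delta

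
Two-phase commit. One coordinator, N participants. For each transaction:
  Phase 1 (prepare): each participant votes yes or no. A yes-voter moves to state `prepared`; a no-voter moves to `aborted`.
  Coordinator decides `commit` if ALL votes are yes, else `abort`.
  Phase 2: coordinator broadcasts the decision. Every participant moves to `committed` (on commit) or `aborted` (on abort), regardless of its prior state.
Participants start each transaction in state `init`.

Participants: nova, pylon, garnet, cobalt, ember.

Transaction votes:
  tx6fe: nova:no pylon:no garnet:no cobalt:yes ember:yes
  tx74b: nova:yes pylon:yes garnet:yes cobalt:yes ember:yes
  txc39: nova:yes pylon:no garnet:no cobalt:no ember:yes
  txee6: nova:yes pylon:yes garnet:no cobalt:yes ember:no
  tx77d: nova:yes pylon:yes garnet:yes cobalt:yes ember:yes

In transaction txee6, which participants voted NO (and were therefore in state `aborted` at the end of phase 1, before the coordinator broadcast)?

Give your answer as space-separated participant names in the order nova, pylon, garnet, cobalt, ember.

Answer: garnet ember

Derivation:
Txn txee6 phase 1: nova yes -> prepared; pylon yes -> prepared; garnet no -> aborted; cobalt yes -> prepared; ember no -> aborted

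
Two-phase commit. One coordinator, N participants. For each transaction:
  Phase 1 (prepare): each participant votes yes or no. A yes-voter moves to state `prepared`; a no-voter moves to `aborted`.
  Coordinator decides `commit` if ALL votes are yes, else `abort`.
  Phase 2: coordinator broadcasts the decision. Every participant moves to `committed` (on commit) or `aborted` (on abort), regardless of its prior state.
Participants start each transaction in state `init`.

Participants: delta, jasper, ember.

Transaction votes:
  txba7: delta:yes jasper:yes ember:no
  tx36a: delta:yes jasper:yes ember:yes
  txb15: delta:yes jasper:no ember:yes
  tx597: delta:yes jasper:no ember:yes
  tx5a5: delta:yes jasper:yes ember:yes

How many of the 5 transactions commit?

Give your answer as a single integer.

Answer: 2

Derivation:
txba7: no from ember -> abort (commits=0)
tx36a: all yes -> commit (commits=1)
txb15: no from jasper -> abort (commits=1)
tx597: no from jasper -> abort (commits=1)
tx5a5: all yes -> commit (commits=2)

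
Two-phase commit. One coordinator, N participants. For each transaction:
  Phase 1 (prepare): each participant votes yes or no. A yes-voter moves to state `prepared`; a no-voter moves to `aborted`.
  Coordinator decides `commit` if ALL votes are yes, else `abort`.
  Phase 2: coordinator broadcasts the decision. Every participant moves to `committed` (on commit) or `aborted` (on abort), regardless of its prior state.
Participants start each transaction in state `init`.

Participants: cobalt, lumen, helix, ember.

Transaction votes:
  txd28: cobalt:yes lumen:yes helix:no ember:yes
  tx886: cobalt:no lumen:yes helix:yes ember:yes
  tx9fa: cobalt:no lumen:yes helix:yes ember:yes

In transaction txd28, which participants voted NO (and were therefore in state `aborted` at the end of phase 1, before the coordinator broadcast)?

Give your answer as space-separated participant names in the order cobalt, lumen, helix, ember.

Txn txd28 phase 1: cobalt yes -> prepared; lumen yes -> prepared; helix no -> aborted; ember yes -> prepared

Answer: helix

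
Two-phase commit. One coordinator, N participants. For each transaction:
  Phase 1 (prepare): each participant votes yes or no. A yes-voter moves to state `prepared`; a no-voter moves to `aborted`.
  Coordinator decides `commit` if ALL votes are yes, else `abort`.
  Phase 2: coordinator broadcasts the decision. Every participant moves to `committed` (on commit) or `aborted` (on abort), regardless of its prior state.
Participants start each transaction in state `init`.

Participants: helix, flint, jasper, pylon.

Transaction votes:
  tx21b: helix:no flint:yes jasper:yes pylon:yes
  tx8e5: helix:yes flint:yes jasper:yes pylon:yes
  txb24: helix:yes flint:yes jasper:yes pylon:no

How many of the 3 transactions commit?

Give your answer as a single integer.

Answer: 1

Derivation:
tx21b: no from helix -> abort (commits=0)
tx8e5: all yes -> commit (commits=1)
txb24: no from pylon -> abort (commits=1)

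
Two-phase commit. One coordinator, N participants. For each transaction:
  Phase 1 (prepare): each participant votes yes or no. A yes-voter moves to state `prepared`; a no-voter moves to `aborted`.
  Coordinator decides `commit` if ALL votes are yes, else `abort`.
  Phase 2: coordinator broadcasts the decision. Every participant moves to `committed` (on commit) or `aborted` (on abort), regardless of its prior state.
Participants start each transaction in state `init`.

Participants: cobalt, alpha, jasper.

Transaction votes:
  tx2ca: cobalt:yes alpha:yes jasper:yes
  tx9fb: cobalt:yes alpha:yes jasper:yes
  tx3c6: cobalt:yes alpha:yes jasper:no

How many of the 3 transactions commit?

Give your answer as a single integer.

tx2ca: all yes -> commit (commits=1)
tx9fb: all yes -> commit (commits=2)
tx3c6: no from jasper -> abort (commits=2)

Answer: 2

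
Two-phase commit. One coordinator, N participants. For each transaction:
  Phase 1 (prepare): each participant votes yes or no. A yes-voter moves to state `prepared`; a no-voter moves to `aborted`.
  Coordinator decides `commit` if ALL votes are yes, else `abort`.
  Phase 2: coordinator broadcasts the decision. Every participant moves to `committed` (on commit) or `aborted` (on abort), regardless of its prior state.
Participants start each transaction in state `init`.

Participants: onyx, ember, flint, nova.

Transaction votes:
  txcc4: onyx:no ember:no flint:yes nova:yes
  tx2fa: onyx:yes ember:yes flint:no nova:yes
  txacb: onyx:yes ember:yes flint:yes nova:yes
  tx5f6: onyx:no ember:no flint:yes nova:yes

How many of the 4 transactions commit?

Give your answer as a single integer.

Answer: 1

Derivation:
txcc4: no from onyx, ember -> abort (commits=0)
tx2fa: no from flint -> abort (commits=0)
txacb: all yes -> commit (commits=1)
tx5f6: no from onyx, ember -> abort (commits=1)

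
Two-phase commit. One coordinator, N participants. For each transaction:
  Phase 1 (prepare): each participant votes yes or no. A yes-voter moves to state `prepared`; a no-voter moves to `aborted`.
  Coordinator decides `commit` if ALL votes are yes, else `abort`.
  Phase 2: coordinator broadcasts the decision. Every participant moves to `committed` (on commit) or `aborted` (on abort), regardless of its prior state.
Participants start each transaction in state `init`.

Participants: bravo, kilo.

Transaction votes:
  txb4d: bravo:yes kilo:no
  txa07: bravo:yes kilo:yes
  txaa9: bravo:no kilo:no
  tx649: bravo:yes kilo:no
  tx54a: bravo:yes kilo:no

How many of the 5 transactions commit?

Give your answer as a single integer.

Answer: 1

Derivation:
txb4d: no from kilo -> abort (commits=0)
txa07: all yes -> commit (commits=1)
txaa9: no from bravo, kilo -> abort (commits=1)
tx649: no from kilo -> abort (commits=1)
tx54a: no from kilo -> abort (commits=1)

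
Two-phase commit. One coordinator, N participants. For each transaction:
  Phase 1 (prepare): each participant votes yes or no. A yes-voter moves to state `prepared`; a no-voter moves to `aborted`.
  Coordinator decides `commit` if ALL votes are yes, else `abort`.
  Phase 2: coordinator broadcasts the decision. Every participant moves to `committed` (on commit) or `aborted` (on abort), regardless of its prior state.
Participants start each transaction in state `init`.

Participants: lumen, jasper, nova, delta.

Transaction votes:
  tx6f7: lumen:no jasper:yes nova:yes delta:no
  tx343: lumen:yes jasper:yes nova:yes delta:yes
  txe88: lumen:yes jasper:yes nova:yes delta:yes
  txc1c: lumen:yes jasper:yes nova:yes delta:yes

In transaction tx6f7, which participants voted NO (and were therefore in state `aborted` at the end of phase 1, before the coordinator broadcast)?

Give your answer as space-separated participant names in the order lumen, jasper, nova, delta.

Answer: lumen delta

Derivation:
Txn tx6f7 phase 1: lumen no -> aborted; jasper yes -> prepared; nova yes -> prepared; delta no -> aborted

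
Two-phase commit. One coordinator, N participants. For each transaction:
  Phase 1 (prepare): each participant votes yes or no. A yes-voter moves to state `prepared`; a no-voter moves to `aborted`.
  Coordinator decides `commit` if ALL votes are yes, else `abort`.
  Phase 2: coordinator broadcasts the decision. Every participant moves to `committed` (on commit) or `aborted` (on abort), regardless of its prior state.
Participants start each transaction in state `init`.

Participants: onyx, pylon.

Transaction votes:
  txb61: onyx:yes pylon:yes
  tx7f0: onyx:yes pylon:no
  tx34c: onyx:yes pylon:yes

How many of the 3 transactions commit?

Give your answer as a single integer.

Answer: 2

Derivation:
txb61: all yes -> commit (commits=1)
tx7f0: no from pylon -> abort (commits=1)
tx34c: all yes -> commit (commits=2)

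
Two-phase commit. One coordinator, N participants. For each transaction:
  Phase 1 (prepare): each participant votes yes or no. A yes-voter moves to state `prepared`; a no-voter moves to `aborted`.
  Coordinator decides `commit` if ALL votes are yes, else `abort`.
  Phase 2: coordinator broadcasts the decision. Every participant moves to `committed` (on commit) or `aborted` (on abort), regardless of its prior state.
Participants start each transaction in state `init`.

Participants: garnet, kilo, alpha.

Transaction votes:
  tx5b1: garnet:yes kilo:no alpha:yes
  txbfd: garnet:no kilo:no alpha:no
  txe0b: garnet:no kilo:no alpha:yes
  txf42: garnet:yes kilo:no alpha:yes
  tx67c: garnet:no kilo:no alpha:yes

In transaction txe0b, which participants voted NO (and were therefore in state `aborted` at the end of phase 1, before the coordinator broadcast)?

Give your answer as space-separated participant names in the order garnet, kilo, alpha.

Answer: garnet kilo

Derivation:
Txn txe0b phase 1: garnet no -> aborted; kilo no -> aborted; alpha yes -> prepared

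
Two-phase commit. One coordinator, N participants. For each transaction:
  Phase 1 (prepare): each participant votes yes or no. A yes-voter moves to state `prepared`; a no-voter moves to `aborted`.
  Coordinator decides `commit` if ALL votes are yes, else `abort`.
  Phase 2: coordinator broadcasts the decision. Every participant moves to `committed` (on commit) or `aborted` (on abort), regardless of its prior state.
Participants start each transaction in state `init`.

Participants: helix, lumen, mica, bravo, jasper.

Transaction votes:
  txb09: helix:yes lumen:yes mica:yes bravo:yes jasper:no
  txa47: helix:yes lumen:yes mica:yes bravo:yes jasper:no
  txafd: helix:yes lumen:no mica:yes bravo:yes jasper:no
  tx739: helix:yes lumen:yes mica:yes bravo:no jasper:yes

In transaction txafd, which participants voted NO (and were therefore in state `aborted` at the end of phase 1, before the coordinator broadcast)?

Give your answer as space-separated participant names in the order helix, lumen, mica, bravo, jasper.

Answer: lumen jasper

Derivation:
Txn txafd phase 1: helix yes -> prepared; lumen no -> aborted; mica yes -> prepared; bravo yes -> prepared; jasper no -> aborted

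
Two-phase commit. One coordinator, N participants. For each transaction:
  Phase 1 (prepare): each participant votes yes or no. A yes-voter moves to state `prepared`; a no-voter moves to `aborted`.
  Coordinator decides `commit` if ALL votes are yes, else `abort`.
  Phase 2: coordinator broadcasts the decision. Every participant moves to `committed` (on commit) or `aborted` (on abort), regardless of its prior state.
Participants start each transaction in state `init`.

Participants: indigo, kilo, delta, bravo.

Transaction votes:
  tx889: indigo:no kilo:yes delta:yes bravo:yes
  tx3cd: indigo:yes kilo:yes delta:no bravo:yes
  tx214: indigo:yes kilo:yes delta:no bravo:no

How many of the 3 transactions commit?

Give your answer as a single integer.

tx889: no from indigo -> abort (commits=0)
tx3cd: no from delta -> abort (commits=0)
tx214: no from delta, bravo -> abort (commits=0)

Answer: 0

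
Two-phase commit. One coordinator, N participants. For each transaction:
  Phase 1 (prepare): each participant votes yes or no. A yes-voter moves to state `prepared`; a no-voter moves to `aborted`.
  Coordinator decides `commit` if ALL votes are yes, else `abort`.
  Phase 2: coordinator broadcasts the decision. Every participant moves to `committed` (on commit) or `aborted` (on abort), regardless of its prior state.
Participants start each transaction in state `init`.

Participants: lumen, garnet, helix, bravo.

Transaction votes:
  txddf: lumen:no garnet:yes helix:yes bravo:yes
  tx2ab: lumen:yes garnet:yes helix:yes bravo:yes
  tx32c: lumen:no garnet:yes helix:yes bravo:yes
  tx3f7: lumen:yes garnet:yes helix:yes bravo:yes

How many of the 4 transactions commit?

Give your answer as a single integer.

txddf: no from lumen -> abort (commits=0)
tx2ab: all yes -> commit (commits=1)
tx32c: no from lumen -> abort (commits=1)
tx3f7: all yes -> commit (commits=2)

Answer: 2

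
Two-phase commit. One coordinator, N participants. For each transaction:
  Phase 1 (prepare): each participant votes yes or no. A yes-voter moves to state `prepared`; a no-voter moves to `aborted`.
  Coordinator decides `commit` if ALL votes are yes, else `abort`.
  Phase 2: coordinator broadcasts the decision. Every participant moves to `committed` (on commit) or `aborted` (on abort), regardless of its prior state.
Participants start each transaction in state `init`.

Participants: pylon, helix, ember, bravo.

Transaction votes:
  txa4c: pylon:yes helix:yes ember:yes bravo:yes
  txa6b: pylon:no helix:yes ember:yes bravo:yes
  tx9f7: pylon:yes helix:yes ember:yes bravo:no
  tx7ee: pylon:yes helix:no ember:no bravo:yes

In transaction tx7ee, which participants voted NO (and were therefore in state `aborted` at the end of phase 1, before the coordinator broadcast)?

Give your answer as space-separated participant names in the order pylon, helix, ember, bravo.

Answer: helix ember

Derivation:
Txn tx7ee phase 1: pylon yes -> prepared; helix no -> aborted; ember no -> aborted; bravo yes -> prepared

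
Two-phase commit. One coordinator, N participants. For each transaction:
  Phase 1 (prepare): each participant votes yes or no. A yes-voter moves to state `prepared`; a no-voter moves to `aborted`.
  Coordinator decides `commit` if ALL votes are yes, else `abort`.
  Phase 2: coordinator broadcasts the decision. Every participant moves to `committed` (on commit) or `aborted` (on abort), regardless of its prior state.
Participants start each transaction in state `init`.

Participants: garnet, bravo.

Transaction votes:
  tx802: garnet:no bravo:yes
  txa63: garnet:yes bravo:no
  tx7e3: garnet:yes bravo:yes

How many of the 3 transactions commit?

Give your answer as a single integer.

tx802: no from garnet -> abort (commits=0)
txa63: no from bravo -> abort (commits=0)
tx7e3: all yes -> commit (commits=1)

Answer: 1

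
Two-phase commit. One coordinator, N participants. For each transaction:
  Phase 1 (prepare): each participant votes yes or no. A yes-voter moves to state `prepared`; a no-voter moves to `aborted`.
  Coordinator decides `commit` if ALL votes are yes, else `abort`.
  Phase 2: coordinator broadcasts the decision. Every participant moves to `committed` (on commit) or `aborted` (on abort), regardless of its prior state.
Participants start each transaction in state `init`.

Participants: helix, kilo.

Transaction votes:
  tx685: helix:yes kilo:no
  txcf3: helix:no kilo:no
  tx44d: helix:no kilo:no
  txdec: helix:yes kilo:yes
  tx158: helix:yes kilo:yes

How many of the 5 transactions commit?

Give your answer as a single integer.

Answer: 2

Derivation:
tx685: no from kilo -> abort (commits=0)
txcf3: no from helix, kilo -> abort (commits=0)
tx44d: no from helix, kilo -> abort (commits=0)
txdec: all yes -> commit (commits=1)
tx158: all yes -> commit (commits=2)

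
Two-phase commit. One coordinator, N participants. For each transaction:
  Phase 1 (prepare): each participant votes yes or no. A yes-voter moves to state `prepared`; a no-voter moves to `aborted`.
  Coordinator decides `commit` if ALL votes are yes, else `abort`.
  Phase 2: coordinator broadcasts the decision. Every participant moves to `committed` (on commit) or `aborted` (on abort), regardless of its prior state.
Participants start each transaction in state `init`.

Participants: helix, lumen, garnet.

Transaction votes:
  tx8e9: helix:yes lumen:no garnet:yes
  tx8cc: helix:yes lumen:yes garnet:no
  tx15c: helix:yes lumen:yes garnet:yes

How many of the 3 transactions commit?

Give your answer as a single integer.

Answer: 1

Derivation:
tx8e9: no from lumen -> abort (commits=0)
tx8cc: no from garnet -> abort (commits=0)
tx15c: all yes -> commit (commits=1)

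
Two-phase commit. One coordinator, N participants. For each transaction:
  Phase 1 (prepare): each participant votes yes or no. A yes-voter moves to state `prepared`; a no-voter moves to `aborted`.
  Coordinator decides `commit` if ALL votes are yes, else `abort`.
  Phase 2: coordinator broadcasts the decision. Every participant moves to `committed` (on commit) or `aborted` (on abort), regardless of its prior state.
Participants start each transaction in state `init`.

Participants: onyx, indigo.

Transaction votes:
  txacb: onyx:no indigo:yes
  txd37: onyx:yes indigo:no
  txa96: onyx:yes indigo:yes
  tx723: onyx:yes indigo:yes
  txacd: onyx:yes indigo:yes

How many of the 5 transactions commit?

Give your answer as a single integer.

txacb: no from onyx -> abort (commits=0)
txd37: no from indigo -> abort (commits=0)
txa96: all yes -> commit (commits=1)
tx723: all yes -> commit (commits=2)
txacd: all yes -> commit (commits=3)

Answer: 3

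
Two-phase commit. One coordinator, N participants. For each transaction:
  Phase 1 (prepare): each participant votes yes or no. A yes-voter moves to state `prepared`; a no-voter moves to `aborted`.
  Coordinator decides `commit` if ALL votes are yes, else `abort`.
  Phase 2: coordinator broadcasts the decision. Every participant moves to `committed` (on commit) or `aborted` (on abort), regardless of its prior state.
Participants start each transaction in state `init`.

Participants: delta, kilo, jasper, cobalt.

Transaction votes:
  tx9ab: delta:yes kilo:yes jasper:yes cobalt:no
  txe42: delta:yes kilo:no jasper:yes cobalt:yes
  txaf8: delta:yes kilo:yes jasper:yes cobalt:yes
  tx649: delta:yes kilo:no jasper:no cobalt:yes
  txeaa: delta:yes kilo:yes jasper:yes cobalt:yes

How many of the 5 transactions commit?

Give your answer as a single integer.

tx9ab: no from cobalt -> abort (commits=0)
txe42: no from kilo -> abort (commits=0)
txaf8: all yes -> commit (commits=1)
tx649: no from kilo, jasper -> abort (commits=1)
txeaa: all yes -> commit (commits=2)

Answer: 2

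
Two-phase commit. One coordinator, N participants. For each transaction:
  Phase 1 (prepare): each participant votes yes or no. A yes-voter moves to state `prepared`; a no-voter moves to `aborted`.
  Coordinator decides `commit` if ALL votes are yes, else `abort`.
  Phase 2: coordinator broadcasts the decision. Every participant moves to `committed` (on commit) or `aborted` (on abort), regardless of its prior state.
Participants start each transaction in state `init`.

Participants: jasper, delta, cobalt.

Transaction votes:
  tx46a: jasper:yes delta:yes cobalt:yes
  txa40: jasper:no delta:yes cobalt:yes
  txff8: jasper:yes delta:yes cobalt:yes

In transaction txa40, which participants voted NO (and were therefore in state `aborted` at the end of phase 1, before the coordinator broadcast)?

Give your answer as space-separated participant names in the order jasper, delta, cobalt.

Txn txa40 phase 1: jasper no -> aborted; delta yes -> prepared; cobalt yes -> prepared

Answer: jasper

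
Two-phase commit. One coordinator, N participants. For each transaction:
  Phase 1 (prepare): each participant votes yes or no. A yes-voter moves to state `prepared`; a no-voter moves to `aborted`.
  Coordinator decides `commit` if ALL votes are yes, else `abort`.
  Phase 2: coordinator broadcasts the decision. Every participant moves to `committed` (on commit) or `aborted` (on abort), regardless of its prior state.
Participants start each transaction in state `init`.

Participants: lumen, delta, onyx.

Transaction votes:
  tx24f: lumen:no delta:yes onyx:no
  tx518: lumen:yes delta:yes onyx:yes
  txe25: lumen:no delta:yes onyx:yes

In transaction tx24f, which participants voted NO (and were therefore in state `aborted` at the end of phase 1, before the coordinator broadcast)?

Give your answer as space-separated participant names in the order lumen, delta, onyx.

Answer: lumen onyx

Derivation:
Txn tx24f phase 1: lumen no -> aborted; delta yes -> prepared; onyx no -> aborted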